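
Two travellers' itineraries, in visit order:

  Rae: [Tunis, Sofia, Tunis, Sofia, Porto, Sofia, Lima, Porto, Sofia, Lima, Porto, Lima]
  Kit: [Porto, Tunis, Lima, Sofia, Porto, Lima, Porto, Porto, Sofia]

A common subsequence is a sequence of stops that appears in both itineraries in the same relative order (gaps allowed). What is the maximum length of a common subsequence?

Match Tunis (Rae #1, Kit #2); then Sofia (Rae #4, Kit #4); then Porto (Rae #5, Kit #5); then Lima (Rae #7, Kit #6); then Porto (Rae #8, Kit #8); then Sofia (Rae #9, Kit #9) — 6 stops in the same relative order in both, and the DP table's final entry dp[12][9] is also 6, so no common subsequence is longer.

6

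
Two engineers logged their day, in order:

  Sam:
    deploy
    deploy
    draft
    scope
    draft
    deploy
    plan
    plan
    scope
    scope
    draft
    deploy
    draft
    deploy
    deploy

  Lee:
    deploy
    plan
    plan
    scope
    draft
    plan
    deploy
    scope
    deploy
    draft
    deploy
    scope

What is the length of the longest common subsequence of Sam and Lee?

Pick deploy at Sam[1]=Lee[1], then scope at Sam[4]=Lee[4], then draft at Sam[5]=Lee[5], then deploy at Sam[6]=Lee[7], then scope at Sam[10]=Lee[8], then deploy at Sam[12]=Lee[9], then draft at Sam[13]=Lee[10], then deploy at Sam[14]=Lee[11]; all 8 tasks appear in both, in order. Since dp[15][12] = 8, nothing longer is possible.

8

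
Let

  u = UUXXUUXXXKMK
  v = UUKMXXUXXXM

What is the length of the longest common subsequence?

9

Match U (u #1, v #1), U (u #2, v #2), X (u #3, v #5), X (u #4, v #6), U (u #6, v #7), X (u #7, v #8), X (u #8, v #9), X (u #9, v #10), M (u #11, v #11) — 9 characters in the same relative order in both, and the DP table's final entry dp[12][11] is also 9, so no common subsequence is longer.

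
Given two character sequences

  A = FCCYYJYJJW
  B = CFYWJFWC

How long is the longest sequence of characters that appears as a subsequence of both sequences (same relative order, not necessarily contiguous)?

One common subsequence of length 4: F [1,2], Y [4,3], J [6,5], W [10,7]. Since dp[10][8] = 4, nothing longer is possible.

4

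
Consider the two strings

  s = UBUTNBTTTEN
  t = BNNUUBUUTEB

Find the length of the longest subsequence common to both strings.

Let dp[i][j] be the LCS length of the first i characters of s and the first j characters of t. dp[i][j] = dp[i-1][j-1]+1 when the i-th and j-th characters match, else max(dp[i-1][j], dp[i][j-1]).
    ·  B  N  N  U  U  B  U  U  T  E  B
 ·  0  0  0  0  0  0  0  0  0  0  0  0
 U  0  0  0  0  1  1  1  1  1  1  1  1
 B  0  1  1  1  1  1  2  2  2  2  2  2
 U  0  1  1  1  2  2  2  3  3  3  3  3
 T  0  1  1  1  2  2  2  3  3  4  4  4
 N  0  1  2  2  2  2  2  3  3  4  4  4
 B  0  1  2  2  2  2  3  3  3  4  4  5
 T  0  1  2  2  2  2  3  3  3  4  4  5
 T  0  1  2  2  2  2  3  3  3  4  4  5
 T  0  1  2  2  2  2  3  3  3  4  4  5
 E  0  1  2  2  2  2  3  3  3  4  5  5
 N  0  1  2  3  3  3  3  3  3  4  5  5
dp[11][11] = 5. One LCS (by backtracking along matches): UBUTB.

5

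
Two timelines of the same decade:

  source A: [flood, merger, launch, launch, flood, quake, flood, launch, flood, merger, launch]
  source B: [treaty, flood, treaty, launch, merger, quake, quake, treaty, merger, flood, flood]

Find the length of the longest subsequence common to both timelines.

Taking flood (source A #1, source B #2); then merger (source A #2, source B #5); then quake (source A #6, source B #7); then flood (source A #7, source B #10); then flood (source A #9, source B #11) gives a common subsequence of length 5. The LCS DP gives dp[11][11] = 5, so this is optimal.

5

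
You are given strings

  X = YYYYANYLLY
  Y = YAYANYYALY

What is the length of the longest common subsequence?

7

Match Y at X[1]=Y[1] → Y at X[2]=Y[3] → Y at X[3]=Y[6] → Y at X[4]=Y[7] → A at X[5]=Y[8] → L at X[9]=Y[9] → Y at X[10]=Y[10] — 7 characters in the same relative order in both. dp[10][10] = 7 confirms this is the maximum.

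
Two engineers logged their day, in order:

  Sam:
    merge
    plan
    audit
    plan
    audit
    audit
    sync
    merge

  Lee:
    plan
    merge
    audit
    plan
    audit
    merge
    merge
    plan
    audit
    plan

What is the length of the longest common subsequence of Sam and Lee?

One common subsequence of length 5: merge at Sam[1]=Lee[2], then plan at Sam[2]=Lee[4], then audit at Sam[3]=Lee[5], then plan at Sam[4]=Lee[8], then audit at Sam[5]=Lee[9]. Since dp[8][10] = 5, nothing longer is possible.

5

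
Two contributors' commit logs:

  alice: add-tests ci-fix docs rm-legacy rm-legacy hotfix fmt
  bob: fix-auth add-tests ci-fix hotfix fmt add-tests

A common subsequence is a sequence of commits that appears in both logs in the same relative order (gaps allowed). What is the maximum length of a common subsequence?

4

Pick add-tests at alice[1]=bob[2] → ci-fix at alice[2]=bob[3] → hotfix at alice[6]=bob[4] → fmt at alice[7]=bob[5]; all 4 commits appear in both, in order. The LCS DP gives dp[7][6] = 4, so this is optimal.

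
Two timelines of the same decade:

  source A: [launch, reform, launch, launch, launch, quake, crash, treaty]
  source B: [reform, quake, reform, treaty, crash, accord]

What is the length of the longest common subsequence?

3

Match reform (source A #2, source B #1); then quake (source A #6, source B #2); then crash (source A #7, source B #5) — 3 events in the same relative order in both. dp[8][6] = 3 confirms this is the maximum.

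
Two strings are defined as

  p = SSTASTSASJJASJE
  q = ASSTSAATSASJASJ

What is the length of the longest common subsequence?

12

Taking S (p #1, q #2) → S (p #2, q #3) → T (p #3, q #4) → A (p #4, q #7) → T (p #6, q #8) → S (p #7, q #9) → A (p #8, q #10) → S (p #9, q #11) → J (p #11, q #12) → A (p #12, q #13) → S (p #13, q #14) → J (p #14, q #15) gives a common subsequence of length 12, and the DP table's final entry dp[15][15] is also 12, so no common subsequence is longer.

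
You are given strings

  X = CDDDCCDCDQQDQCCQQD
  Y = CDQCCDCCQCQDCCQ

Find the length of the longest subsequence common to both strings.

12

Match C at X[1]=Y[1], then D at X[2]=Y[2], then C at X[5]=Y[4], then C at X[6]=Y[5], then D at X[7]=Y[6], then C at X[8]=Y[8], then Q at X[10]=Y[9], then Q at X[11]=Y[11], then D at X[12]=Y[12], then C at X[14]=Y[13], then C at X[15]=Y[14], then Q at X[17]=Y[15] — 12 characters in the same relative order in both. The LCS DP gives dp[18][15] = 12, so this is optimal.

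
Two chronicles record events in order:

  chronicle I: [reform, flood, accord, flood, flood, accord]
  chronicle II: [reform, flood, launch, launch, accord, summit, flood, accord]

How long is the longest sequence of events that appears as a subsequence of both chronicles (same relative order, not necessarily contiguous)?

5

Taking reform [1,1], then flood [2,2], then accord [3,5], then flood [5,7], then accord [6,8] gives a common subsequence of length 5. The LCS DP gives dp[6][8] = 5, so this is optimal.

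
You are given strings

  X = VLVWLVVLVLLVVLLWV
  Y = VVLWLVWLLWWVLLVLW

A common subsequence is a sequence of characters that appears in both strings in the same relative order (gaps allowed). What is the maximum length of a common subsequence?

Pick V at X[1]=Y[2], L at X[2]=Y[5], V at X[3]=Y[6], W at X[4]=Y[7], L at X[5]=Y[8], L at X[8]=Y[9], V at X[9]=Y[12], L at X[10]=Y[13], L at X[11]=Y[14], V at X[13]=Y[15], L at X[15]=Y[16], W at X[16]=Y[17]; all 12 characters appear in both, in order, and the DP table's final entry dp[17][17] is also 12, so no common subsequence is longer.

12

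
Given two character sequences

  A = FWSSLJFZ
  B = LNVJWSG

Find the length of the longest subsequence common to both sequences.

2

Taking W (A #2, B #5), S (A #3, B #6) gives a common subsequence of length 2. Since dp[8][7] = 2, nothing longer is possible.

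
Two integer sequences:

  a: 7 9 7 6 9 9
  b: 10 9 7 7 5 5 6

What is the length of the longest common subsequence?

3

Pick 7 [1,3]; then 7 [3,4]; then 6 [4,7]; all 3 values appear in both, in order. The LCS DP gives dp[6][7] = 3, so this is optimal.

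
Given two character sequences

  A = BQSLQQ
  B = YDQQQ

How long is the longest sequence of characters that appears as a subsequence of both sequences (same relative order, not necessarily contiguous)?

One common subsequence of length 3: Q (A #2, B #3); then Q (A #5, B #4); then Q (A #6, B #5), and the DP table's final entry dp[6][5] is also 3, so no common subsequence is longer.

3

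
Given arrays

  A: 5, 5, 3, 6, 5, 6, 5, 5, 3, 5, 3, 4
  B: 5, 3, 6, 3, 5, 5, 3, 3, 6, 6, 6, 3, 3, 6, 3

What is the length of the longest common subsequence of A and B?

One common subsequence of length 7: 5 at A[1]=B[5], then 5 at A[2]=B[6], then 3 at A[3]=B[8], then 6 at A[4]=B[10], then 6 at A[6]=B[11], then 3 at A[9]=B[13], then 3 at A[11]=B[15]. Since dp[12][15] = 7, nothing longer is possible.

7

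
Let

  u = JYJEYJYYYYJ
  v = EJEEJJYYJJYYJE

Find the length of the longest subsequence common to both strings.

Pick J (u #1, v #2), J (u #3, v #5), J (u #6, v #6), Y (u #7, v #7), Y (u #8, v #8), Y (u #9, v #11), Y (u #10, v #12), J (u #11, v #13); all 8 characters appear in both, in order, and the DP table's final entry dp[11][14] is also 8, so no common subsequence is longer.

8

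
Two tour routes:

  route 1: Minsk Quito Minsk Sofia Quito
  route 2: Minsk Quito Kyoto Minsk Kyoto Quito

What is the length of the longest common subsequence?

Match Minsk [1,1] → Quito [2,2] → Minsk [3,4] → Quito [5,6] — 4 stops in the same relative order in both. Since dp[5][6] = 4, nothing longer is possible.

4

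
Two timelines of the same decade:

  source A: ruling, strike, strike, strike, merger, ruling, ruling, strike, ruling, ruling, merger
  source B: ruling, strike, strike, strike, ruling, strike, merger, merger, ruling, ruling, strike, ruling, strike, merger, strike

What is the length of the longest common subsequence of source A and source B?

10

Pick ruling (source A #1, source B #1), then strike (source A #2, source B #3), then strike (source A #3, source B #4), then strike (source A #4, source B #6), then merger (source A #5, source B #8), then ruling (source A #6, source B #9), then ruling (source A #7, source B #10), then strike (source A #8, source B #11), then ruling (source A #9, source B #12), then merger (source A #11, source B #14); all 10 events appear in both, in order, and the DP table's final entry dp[11][15] is also 10, so no common subsequence is longer.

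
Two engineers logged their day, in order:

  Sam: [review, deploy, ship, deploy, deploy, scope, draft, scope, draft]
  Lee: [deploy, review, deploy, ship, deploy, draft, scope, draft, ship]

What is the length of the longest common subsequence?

7

Pick review at Sam[1]=Lee[2], deploy at Sam[2]=Lee[3], ship at Sam[3]=Lee[4], deploy at Sam[5]=Lee[5], draft at Sam[7]=Lee[6], scope at Sam[8]=Lee[7], draft at Sam[9]=Lee[8]; all 7 tasks appear in both, in order. Since dp[9][9] = 7, nothing longer is possible.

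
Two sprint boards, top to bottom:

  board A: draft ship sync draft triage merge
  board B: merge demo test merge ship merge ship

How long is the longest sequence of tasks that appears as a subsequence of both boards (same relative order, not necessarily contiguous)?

2

One common subsequence of length 2: ship at board A[2]=board B[5] → merge at board A[6]=board B[6]. dp[6][7] = 2 confirms this is the maximum.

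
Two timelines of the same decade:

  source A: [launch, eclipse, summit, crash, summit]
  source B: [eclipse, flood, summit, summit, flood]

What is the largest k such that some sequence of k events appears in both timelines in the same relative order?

3

Match eclipse at source A[2]=source B[1]; then summit at source A[3]=source B[3]; then summit at source A[5]=source B[4] — 3 events in the same relative order in both. dp[5][5] = 3 confirms this is the maximum.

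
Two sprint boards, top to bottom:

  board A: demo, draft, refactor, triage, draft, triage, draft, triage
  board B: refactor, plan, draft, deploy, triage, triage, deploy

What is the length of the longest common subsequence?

Taking refactor (board A #3, board B #1), draft (board A #5, board B #3), triage (board A #6, board B #5), triage (board A #8, board B #6) gives a common subsequence of length 4. dp[8][7] = 4 confirms this is the maximum.

4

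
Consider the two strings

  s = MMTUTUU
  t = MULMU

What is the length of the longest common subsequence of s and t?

3

Taking M at s[1]=t[1] → M at s[2]=t[4] → U at s[7]=t[5] gives a common subsequence of length 3. dp[7][5] = 3 confirms this is the maximum.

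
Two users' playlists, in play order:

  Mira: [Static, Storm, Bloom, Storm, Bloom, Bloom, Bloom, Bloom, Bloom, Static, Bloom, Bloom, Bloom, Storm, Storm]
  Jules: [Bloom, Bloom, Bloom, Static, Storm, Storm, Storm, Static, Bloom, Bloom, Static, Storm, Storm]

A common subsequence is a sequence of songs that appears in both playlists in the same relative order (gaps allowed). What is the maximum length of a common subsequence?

One common subsequence of length 8: Static at Mira[1]=Jules[4], Storm at Mira[2]=Jules[6], Storm at Mira[4]=Jules[7], Bloom at Mira[8]=Jules[9], Bloom at Mira[9]=Jules[10], Static at Mira[10]=Jules[11], Storm at Mira[14]=Jules[12], Storm at Mira[15]=Jules[13], and the DP table's final entry dp[15][13] is also 8, so no common subsequence is longer.

8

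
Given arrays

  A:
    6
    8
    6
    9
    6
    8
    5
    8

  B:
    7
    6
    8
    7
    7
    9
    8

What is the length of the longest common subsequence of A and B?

Pick 6 [1,2]; then 8 [2,3]; then 9 [4,6]; then 8 [8,7]; all 4 values appear in both, in order. The LCS DP gives dp[8][7] = 4, so this is optimal.

4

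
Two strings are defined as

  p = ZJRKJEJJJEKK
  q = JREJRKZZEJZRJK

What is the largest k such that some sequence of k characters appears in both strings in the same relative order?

7

Taking J [2,4], R [3,5], K [4,6], E [6,9], J [7,10], J [9,13], K [12,14] gives a common subsequence of length 7, and the DP table's final entry dp[12][14] is also 7, so no common subsequence is longer.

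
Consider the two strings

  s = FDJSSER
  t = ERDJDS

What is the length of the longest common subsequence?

3

Pick D at s[2]=t[3], J at s[3]=t[4], S at s[5]=t[6]; all 3 characters appear in both, in order, and the DP table's final entry dp[7][6] is also 3, so no common subsequence is longer.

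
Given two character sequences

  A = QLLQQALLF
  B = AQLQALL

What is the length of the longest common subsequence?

6

Let dp[i][j] be the LCS length of the first i characters of A and the first j characters of B. dp[i][j] = dp[i-1][j-1]+1 when the i-th and j-th characters match, else max(dp[i-1][j], dp[i][j-1]).
    ·  A  Q  L  Q  A  L  L
 ·  0  0  0  0  0  0  0  0
 Q  0  0  1  1  1  1  1  1
 L  0  0  1  2  2  2  2  2
 L  0  0  1  2  2  2  3  3
 Q  0  0  1  2  3  3  3  3
 Q  0  0  1  2  3  3  3  3
 A  0  1  1  2  3  4  4  4
 L  0  1  1  2  3  4  5  5
 L  0  1  1  2  3  4  5  6
 F  0  1  1  2  3  4  5  6
dp[9][7] = 6. One LCS (by backtracking along matches): QLQALL.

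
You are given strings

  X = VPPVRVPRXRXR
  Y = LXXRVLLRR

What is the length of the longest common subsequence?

4

Let dp[i][j] be the LCS length of the first i characters of X and the first j characters of Y. dp[i][j] = dp[i-1][j-1]+1 when the i-th and j-th characters match, else max(dp[i-1][j], dp[i][j-1]).
    ·  L  X  X  R  V  L  L  R  R
 ·  0  0  0  0  0  0  0  0  0  0
 V  0  0  0  0  0  1  1  1  1  1
 P  0  0  0  0  0  1  1  1  1  1
 P  0  0  0  0  0  1  1  1  1  1
 V  0  0  0  0  0  1  1  1  1  1
 R  0  0  0  0  1  1  1  1  2  2
 V  0  0  0  0  1  2  2  2  2  2
 P  0  0  0  0  1  2  2  2  2  2
 R  0  0  0  0  1  2  2  2  3  3
 X  0  0  1  1  1  2  2  2  3  3
 R  0  0  1  1  2  2  2  2  3  4
 X  0  0  1  2  2  2  2  2  3  4
 R  0  0  1  2  3  3  3  3  3  4
dp[12][9] = 4. One LCS (by backtracking along matches): RVRR.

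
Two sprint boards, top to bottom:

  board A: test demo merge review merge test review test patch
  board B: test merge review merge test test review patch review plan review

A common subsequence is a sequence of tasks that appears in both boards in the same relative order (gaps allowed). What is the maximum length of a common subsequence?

7

One common subsequence of length 7: test at board A[1]=board B[1], then merge at board A[3]=board B[2], then review at board A[4]=board B[3], then merge at board A[5]=board B[4], then test at board A[6]=board B[6], then review at board A[7]=board B[7], then patch at board A[9]=board B[8], and the DP table's final entry dp[9][11] is also 7, so no common subsequence is longer.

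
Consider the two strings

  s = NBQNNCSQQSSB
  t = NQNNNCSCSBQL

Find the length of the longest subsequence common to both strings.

8

Match N at s[1]=t[1], then Q at s[3]=t[2], then N at s[4]=t[4], then N at s[5]=t[5], then C at s[6]=t[6], then S at s[7]=t[7], then S at s[11]=t[9], then B at s[12]=t[10] — 8 characters in the same relative order in both. The LCS DP gives dp[12][12] = 8, so this is optimal.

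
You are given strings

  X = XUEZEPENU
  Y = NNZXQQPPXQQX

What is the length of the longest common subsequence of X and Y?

Let dp[i][j] be the LCS length of the first i characters of X and the first j characters of Y. dp[i][j] = dp[i-1][j-1]+1 when the i-th and j-th characters match, else max(dp[i-1][j], dp[i][j-1]).
    ·  N  N  Z  X  Q  Q  P  P  X  Q  Q  X
 ·  0  0  0  0  0  0  0  0  0  0  0  0  0
 X  0  0  0  0  1  1  1  1  1  1  1  1  1
 U  0  0  0  0  1  1  1  1  1  1  1  1  1
 E  0  0  0  0  1  1  1  1  1  1  1  1  1
 Z  0  0  0  1  1  1  1  1  1  1  1  1  1
 E  0  0  0  1  1  1  1  1  1  1  1  1  1
 P  0  0  0  1  1  1  1  2  2  2  2  2  2
 E  0  0  0  1  1  1  1  2  2  2  2  2  2
 N  0  1  1  1  1  1  1  2  2  2  2  2  2
 U  0  1  1  1  1  1  1  2  2  2  2  2  2
dp[9][12] = 2. One LCS (by backtracking along matches): XP.

2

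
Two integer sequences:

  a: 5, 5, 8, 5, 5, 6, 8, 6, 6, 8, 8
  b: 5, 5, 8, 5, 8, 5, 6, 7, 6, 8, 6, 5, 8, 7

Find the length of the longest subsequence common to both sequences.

One common subsequence of length 9: 5 at a[1]=b[1] → 5 at a[2]=b[2] → 8 at a[3]=b[3] → 5 at a[4]=b[4] → 5 at a[5]=b[6] → 6 at a[6]=b[9] → 8 at a[7]=b[10] → 6 at a[8]=b[11] → 8 at a[10]=b[13]. The LCS DP gives dp[11][14] = 9, so this is optimal.

9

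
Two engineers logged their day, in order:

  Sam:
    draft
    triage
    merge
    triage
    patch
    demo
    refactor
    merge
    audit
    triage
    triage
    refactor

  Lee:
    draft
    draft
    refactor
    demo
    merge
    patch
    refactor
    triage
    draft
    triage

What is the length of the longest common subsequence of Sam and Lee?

Pick draft (Sam #1, Lee #2), merge (Sam #3, Lee #5), patch (Sam #5, Lee #6), refactor (Sam #7, Lee #7), triage (Sam #10, Lee #8), triage (Sam #11, Lee #10); all 6 tasks appear in both, in order. The LCS DP gives dp[12][10] = 6, so this is optimal.

6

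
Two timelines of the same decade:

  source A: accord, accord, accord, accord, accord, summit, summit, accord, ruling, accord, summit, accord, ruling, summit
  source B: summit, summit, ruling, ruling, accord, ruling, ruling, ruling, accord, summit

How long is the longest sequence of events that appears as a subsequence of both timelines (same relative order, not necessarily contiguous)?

Match summit at source A[6]=source B[1], summit at source A[7]=source B[2], accord at source A[8]=source B[5], ruling at source A[9]=source B[8], accord at source A[12]=source B[9], summit at source A[14]=source B[10] — 6 events in the same relative order in both. dp[14][10] = 6 confirms this is the maximum.

6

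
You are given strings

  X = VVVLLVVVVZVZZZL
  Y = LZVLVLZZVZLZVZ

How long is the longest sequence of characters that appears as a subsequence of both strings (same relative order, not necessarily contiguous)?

One common subsequence of length 8: V (X #1, Y #3), V (X #3, Y #5), L (X #4, Y #6), Z (X #10, Y #8), V (X #11, Y #9), Z (X #12, Y #10), Z (X #13, Y #12), Z (X #14, Y #14). dp[15][14] = 8 confirms this is the maximum.

8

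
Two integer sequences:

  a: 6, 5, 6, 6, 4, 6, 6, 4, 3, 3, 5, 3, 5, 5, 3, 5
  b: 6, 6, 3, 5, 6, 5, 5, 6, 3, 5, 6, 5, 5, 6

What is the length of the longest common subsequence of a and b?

One common subsequence of length 8: 6 [1,2] → 5 [2,4] → 6 [3,5] → 6 [7,8] → 3 [10,9] → 5 [11,10] → 5 [13,12] → 5 [14,13]. The LCS DP gives dp[16][14] = 8, so this is optimal.

8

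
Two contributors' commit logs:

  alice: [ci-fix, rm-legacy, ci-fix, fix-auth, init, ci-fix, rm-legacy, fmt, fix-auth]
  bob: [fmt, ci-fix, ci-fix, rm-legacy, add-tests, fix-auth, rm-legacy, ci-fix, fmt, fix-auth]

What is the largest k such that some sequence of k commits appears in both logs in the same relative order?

6

Pick ci-fix (alice #1, bob #3), then rm-legacy (alice #2, bob #4), then fix-auth (alice #4, bob #6), then ci-fix (alice #6, bob #8), then fmt (alice #8, bob #9), then fix-auth (alice #9, bob #10); all 6 commits appear in both, in order. dp[9][10] = 6 confirms this is the maximum.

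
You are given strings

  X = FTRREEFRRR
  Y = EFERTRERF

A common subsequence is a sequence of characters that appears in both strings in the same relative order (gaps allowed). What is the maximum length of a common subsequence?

5

Taking F [1,2], then T [2,5], then R [3,6], then R [4,8], then F [7,9] gives a common subsequence of length 5, and the DP table's final entry dp[10][9] is also 5, so no common subsequence is longer.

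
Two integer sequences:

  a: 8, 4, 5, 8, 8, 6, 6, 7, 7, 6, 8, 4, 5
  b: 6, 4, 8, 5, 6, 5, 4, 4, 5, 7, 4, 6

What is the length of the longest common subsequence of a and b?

5

One common subsequence of length 5: 8 at a[1]=b[3]; then 4 at a[2]=b[8]; then 5 at a[3]=b[9]; then 7 at a[8]=b[10]; then 6 at a[10]=b[12]. The LCS DP gives dp[13][12] = 5, so this is optimal.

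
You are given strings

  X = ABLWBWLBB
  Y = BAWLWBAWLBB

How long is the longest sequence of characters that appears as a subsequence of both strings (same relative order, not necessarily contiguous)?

8

Let dp[i][j] be the LCS length of the first i characters of X and the first j characters of Y. dp[i][j] = dp[i-1][j-1]+1 when the i-th and j-th characters match, else max(dp[i-1][j], dp[i][j-1]).
    ·  B  A  W  L  W  B  A  W  L  B  B
 ·  0  0  0  0  0  0  0  0  0  0  0  0
 A  0  0  1  1  1  1  1  1  1  1  1  1
 B  0  1  1  1  1  1  2  2  2  2  2  2
 L  0  1  1  1  2  2  2  2  2  3  3  3
 W  0  1  1  2  2  3  3  3  3  3  3  3
 B  0  1  1  2  2  3  4  4  4  4  4  4
 W  0  1  1  2  2  3  4  4  5  5  5  5
 L  0  1  1  2  3  3  4  4  5  6  6  6
 B  0  1  1  2  3  3  4  4  5  6  7  7
 B  0  1  1  2  3  3  4  4  5  6  7  8
dp[9][11] = 8. One LCS (by backtracking along matches): ALWBWLBB.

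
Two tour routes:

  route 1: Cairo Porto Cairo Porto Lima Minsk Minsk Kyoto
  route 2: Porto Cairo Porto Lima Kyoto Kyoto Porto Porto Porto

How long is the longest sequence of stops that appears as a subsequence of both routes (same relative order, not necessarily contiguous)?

5

Match Porto at route 1[2]=route 2[1]; then Cairo at route 1[3]=route 2[2]; then Porto at route 1[4]=route 2[3]; then Lima at route 1[5]=route 2[4]; then Kyoto at route 1[8]=route 2[6] — 5 stops in the same relative order in both. The LCS DP gives dp[8][9] = 5, so this is optimal.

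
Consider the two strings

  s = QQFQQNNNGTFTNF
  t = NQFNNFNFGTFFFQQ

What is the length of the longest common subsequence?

One common subsequence of length 9: Q [2,2] → F [3,3] → N [6,4] → N [7,5] → N [8,7] → G [9,9] → T [10,10] → F [11,12] → F [14,13]. The LCS DP gives dp[14][15] = 9, so this is optimal.

9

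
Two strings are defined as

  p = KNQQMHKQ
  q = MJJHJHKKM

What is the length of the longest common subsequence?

Taking M [5,1], H [6,6], K [7,8] gives a common subsequence of length 3. dp[8][9] = 3 confirms this is the maximum.

3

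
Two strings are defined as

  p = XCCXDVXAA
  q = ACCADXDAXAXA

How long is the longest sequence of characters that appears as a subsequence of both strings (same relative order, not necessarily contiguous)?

7

Taking C [2,2] → C [3,3] → X [4,6] → D [5,7] → X [7,9] → A [8,10] → A [9,12] gives a common subsequence of length 7, and the DP table's final entry dp[9][12] is also 7, so no common subsequence is longer.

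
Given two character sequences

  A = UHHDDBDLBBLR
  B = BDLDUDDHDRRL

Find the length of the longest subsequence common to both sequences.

Let dp[i][j] be the LCS length of the first i characters of A and the first j characters of B. dp[i][j] = dp[i-1][j-1]+1 when the i-th and j-th characters match, else max(dp[i-1][j], dp[i][j-1]).
    ·  B  D  L  D  U  D  D  H  D  R  R  L
 ·  0  0  0  0  0  0  0  0  0  0  0  0  0
 U  0  0  0  0  0  1  1  1  1  1  1  1  1
 H  0  0  0  0  0  1  1  1  2  2  2  2  2
 H  0  0  0  0  0  1  1  1  2  2  2  2  2
 D  0  0  1  1  1  1  2  2  2  3  3  3  3
 D  0  0  1  1  2  2  2  3  3  3  3  3  3
 B  0  1  1  1  2  2  2  3  3  3  3  3  3
 D  0  1  2  2  2  2  3  3  3  4  4  4  4
 L  0  1  2  3  3  3  3  3  3  4  4  4  5
 B  0  1  2  3  3  3  3  3  3  4  4  4  5
 B  0  1  2  3  3  3  3  3  3  4  4  4  5
 L  0  1  2  3  3  3  3  3  3  4  4  4  5
 R  0  1  2  3  3  3  3  3  3  4  5  5  5
dp[12][12] = 5. One LCS (by backtracking along matches): UDDDL.

5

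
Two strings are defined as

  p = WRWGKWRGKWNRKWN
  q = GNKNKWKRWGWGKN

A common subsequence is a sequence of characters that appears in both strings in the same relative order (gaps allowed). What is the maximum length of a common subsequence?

8

Taking W (p #1, q #6), then R (p #2, q #8), then W (p #3, q #9), then G (p #4, q #10), then W (p #6, q #11), then G (p #8, q #12), then K (p #13, q #13), then N (p #15, q #14) gives a common subsequence of length 8. The LCS DP gives dp[15][14] = 8, so this is optimal.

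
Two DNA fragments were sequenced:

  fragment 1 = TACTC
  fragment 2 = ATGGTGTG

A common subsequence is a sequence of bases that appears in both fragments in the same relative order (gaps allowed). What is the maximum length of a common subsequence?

2

Taking T [1,5], T [4,7] gives a common subsequence of length 2. The LCS DP gives dp[5][8] = 2, so this is optimal.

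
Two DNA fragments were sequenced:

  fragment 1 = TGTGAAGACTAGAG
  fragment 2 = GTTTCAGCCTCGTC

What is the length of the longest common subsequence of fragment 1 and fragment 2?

7

Match T at fragment 1[1]=fragment 2[3]; then T at fragment 1[3]=fragment 2[4]; then A at fragment 1[6]=fragment 2[6]; then G at fragment 1[7]=fragment 2[7]; then C at fragment 1[9]=fragment 2[9]; then T at fragment 1[10]=fragment 2[10]; then G at fragment 1[12]=fragment 2[12] — 7 bases in the same relative order in both. Since dp[14][14] = 7, nothing longer is possible.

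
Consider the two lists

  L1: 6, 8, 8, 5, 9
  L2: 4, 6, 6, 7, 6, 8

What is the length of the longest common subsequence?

2

Let dp[i][j] be the LCS length of the first i values of L1 and the first j values of L2. dp[i][j] = dp[i-1][j-1]+1 when the i-th and j-th values match, else max(dp[i-1][j], dp[i][j-1]).
    ·  4  6  6  7  6  8
 ·  0  0  0  0  0  0  0
 6  0  0  1  1  1  1  1
 8  0  0  1  1  1  1  2
 8  0  0  1  1  1  1  2
 5  0  0  1  1  1  1  2
 9  0  0  1  1  1  1  2
dp[5][6] = 2. One LCS (by backtracking along matches): 6, 8.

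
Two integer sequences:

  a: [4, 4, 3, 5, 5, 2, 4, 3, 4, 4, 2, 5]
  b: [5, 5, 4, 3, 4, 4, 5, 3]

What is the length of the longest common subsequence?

7

Let dp[i][j] be the LCS length of the first i values of a and the first j values of b. dp[i][j] = dp[i-1][j-1]+1 when the i-th and j-th values match, else max(dp[i-1][j], dp[i][j-1]).
    ·  5  5  4  3  4  4  5  3
 ·  0  0  0  0  0  0  0  0  0
 4  0  0  0  1  1  1  1  1  1
 4  0  0  0  1  1  2  2  2  2
 3  0  0  0  1  2  2  2  2  3
 5  0  1  1  1  2  2  2  3  3
 5  0  1  2  2  2  2  2  3  3
 2  0  1  2  2  2  2  2  3  3
 4  0  1  2  3  3  3  3  3  3
 3  0  1  2  3  4  4  4  4  4
 4  0  1  2  3  4  5  5  5  5
 4  0  1  2  3  4  5  6  6  6
 2  0  1  2  3  4  5  6  6  6
 5  0  1  2  3  4  5  6  7  7
dp[12][8] = 7. One LCS (by backtracking along matches): 5, 5, 4, 3, 4, 4, 5.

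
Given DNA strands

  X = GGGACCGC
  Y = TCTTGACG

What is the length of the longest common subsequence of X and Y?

One common subsequence of length 4: G at X[3]=Y[5], then A at X[4]=Y[6], then C at X[6]=Y[7], then G at X[7]=Y[8]. Since dp[8][8] = 4, nothing longer is possible.

4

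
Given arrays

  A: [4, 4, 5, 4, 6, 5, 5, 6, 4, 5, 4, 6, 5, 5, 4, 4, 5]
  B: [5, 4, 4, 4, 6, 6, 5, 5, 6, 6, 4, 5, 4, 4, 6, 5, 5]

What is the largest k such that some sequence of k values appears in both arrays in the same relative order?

Taking 4 at A[1]=B[2], then 4 at A[2]=B[3], then 4 at A[4]=B[4], then 6 at A[5]=B[6], then 5 at A[6]=B[7], then 5 at A[7]=B[8], then 6 at A[8]=B[10], then 4 at A[9]=B[11], then 5 at A[10]=B[12], then 4 at A[11]=B[14], then 6 at A[12]=B[15], then 5 at A[14]=B[16], then 5 at A[17]=B[17] gives a common subsequence of length 13. The LCS DP gives dp[17][17] = 13, so this is optimal.

13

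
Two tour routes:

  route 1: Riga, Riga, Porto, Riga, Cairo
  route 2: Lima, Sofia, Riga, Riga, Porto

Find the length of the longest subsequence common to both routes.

Pick Riga at route 1[1]=route 2[3]; then Riga at route 1[2]=route 2[4]; then Porto at route 1[3]=route 2[5]; all 3 stops appear in both, in order. The LCS DP gives dp[5][5] = 3, so this is optimal.

3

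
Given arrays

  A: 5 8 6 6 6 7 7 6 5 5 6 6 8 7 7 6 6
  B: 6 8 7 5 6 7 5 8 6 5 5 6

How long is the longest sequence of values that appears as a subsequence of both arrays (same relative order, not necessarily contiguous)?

7

One common subsequence of length 7: 5 (A #1, B #4), 6 (A #5, B #5), 7 (A #6, B #6), 6 (A #8, B #9), 5 (A #9, B #10), 5 (A #10, B #11), 6 (A #17, B #12). Since dp[17][12] = 7, nothing longer is possible.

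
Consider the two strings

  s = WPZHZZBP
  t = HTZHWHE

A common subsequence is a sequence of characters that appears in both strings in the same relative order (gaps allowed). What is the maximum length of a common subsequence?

2

One common subsequence of length 2: W [1,5] → H [4,6]. dp[8][7] = 2 confirms this is the maximum.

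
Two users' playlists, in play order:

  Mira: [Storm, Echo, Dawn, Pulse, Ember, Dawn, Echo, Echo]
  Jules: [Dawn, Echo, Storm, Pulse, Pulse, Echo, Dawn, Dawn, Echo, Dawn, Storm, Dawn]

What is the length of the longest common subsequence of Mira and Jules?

5

Match Storm [1,3], Echo [2,6], Dawn [3,7], Dawn [6,8], Echo [7,9] — 5 songs in the same relative order in both. Since dp[8][12] = 5, nothing longer is possible.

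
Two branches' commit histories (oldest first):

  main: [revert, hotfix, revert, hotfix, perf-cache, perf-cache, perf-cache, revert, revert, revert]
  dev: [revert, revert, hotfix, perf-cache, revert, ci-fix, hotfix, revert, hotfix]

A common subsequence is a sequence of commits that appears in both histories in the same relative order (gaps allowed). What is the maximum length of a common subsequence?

6

One common subsequence of length 6: revert (main #1, dev #1), then revert (main #3, dev #2), then hotfix (main #4, dev #3), then perf-cache (main #7, dev #4), then revert (main #8, dev #5), then revert (main #9, dev #8). Since dp[10][9] = 6, nothing longer is possible.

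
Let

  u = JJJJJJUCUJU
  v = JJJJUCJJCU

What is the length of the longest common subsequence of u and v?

8

One common subsequence of length 8: J at u[1]=v[1], then J at u[2]=v[2], then J at u[3]=v[3], then J at u[4]=v[4], then J at u[5]=v[7], then J at u[6]=v[8], then C at u[8]=v[9], then U at u[11]=v[10]. Since dp[11][10] = 8, nothing longer is possible.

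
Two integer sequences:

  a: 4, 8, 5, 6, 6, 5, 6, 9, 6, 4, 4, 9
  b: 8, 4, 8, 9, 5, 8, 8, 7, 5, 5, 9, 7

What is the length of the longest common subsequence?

Taking 4 at a[1]=b[2] → 8 at a[2]=b[7] → 5 at a[3]=b[9] → 5 at a[6]=b[10] → 9 at a[8]=b[11] gives a common subsequence of length 5. The LCS DP gives dp[12][12] = 5, so this is optimal.

5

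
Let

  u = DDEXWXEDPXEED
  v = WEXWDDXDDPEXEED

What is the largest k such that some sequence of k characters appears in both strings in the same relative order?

One common subsequence of length 10: E [3,2]; then X [4,3]; then W [5,4]; then X [6,7]; then D [8,9]; then P [9,10]; then X [10,12]; then E [11,13]; then E [12,14]; then D [13,15]. Since dp[13][15] = 10, nothing longer is possible.

10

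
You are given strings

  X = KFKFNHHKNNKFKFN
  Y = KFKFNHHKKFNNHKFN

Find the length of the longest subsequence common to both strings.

13

Pick K at X[1]=Y[1], F at X[2]=Y[2], K at X[3]=Y[3], F at X[4]=Y[4], N at X[5]=Y[5], H at X[6]=Y[6], H at X[7]=Y[7], K at X[8]=Y[9], N at X[9]=Y[11], N at X[10]=Y[12], K at X[13]=Y[14], F at X[14]=Y[15], N at X[15]=Y[16]; all 13 characters appear in both, in order. dp[15][16] = 13 confirms this is the maximum.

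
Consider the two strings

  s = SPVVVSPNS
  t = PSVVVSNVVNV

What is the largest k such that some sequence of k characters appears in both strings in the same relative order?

Taking S [1,2], V [3,3], V [4,4], V [5,5], S [6,6], N [8,10] gives a common subsequence of length 6. dp[9][11] = 6 confirms this is the maximum.

6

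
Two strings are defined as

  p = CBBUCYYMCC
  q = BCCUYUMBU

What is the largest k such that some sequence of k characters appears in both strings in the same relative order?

Let dp[i][j] be the LCS length of the first i characters of p and the first j characters of q. dp[i][j] = dp[i-1][j-1]+1 when the i-th and j-th characters match, else max(dp[i-1][j], dp[i][j-1]).
    ·  B  C  C  U  Y  U  M  B  U
 ·  0  0  0  0  0  0  0  0  0  0
 C  0  0  1  1  1  1  1  1  1  1
 B  0  1  1  1  1  1  1  1  2  2
 B  0  1  1  1  1  1  1  1  2  2
 U  0  1  1  1  2  2  2  2  2  3
 C  0  1  2  2  2  2  2  2  2  3
 Y  0  1  2  2  2  3  3  3  3  3
 Y  0  1  2  2  2  3  3  3  3  3
 M  0  1  2  2  2  3  3  4  4  4
 C  0  1  2  3  3  3  3  4  4  4
 C  0  1  2  3  3  3  3  4  4  4
dp[10][9] = 4. One LCS (by backtracking along matches): CUYM.

4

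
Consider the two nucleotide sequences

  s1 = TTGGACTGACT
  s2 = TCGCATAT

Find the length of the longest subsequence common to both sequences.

6

Let dp[i][j] be the LCS length of the first i bases of s1 and the first j bases of s2. dp[i][j] = dp[i-1][j-1]+1 when the i-th and j-th bases match, else max(dp[i-1][j], dp[i][j-1]).
    ·  T  C  G  C  A  T  A  T
 ·  0  0  0  0  0  0  0  0  0
 T  0  1  1  1  1  1  1  1  1
 T  0  1  1  1  1  1  2  2  2
 G  0  1  1  2  2  2  2  2  2
 G  0  1  1  2  2  2  2  2  2
 A  0  1  1  2  2  3  3  3  3
 C  0  1  2  2  3  3  3  3  3
 T  0  1  2  2  3  3  4  4  4
 G  0  1  2  3  3  3  4  4  4
 A  0  1  2  3  3  4  4  5  5
 C  0  1  2  3  4  4  4  5  5
 T  0  1  2  3  4  4  5  5  6
dp[11][8] = 6. One LCS (by backtracking along matches): TGATAT.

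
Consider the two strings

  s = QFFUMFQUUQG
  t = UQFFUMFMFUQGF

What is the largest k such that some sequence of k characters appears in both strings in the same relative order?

Let dp[i][j] be the LCS length of the first i characters of s and the first j characters of t. dp[i][j] = dp[i-1][j-1]+1 when the i-th and j-th characters match, else max(dp[i-1][j], dp[i][j-1]).
    ·  U  Q  F  F  U  M  F  M  F  U  Q  G  F
 ·  0  0  0  0  0  0  0  0  0  0  0  0  0  0
 Q  0  0  1  1  1  1  1  1  1  1  1  1  1  1
 F  0  0  1  2  2  2  2  2  2  2  2  2  2  2
 F  0  0  1  2  3  3  3  3  3  3  3  3  3  3
 U  0  1  1  2  3  4  4  4  4  4  4  4  4  4
 M  0  1  1  2  3  4  5  5  5  5  5  5  5  5
 F  0  1  1  2  3  4  5  6  6  6  6  6  6  6
 Q  0  1  2  2  3  4  5  6  6  6  6  7  7  7
 U  0  1  2  2  3  4  5  6  6  6  7  7  7  7
 U  0  1  2  2  3  4  5  6  6  6  7  7  7  7
 Q  0  1  2  2  3  4  5  6  6  6  7  8  8  8
 G  0  1  2  2  3  4  5  6  6  6  7  8  9  9
dp[11][13] = 9. One LCS (by backtracking along matches): QFFUMFUQG.

9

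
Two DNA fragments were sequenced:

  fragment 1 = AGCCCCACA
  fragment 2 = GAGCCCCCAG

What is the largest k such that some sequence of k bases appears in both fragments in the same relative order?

Let dp[i][j] be the LCS length of the first i bases of fragment 1 and the first j bases of fragment 2. dp[i][j] = dp[i-1][j-1]+1 when the i-th and j-th bases match, else max(dp[i-1][j], dp[i][j-1]).
    ·  G  A  G  C  C  C  C  C  A  G
 ·  0  0  0  0  0  0  0  0  0  0  0
 A  0  0  1  1  1  1  1  1  1  1  1
 G  0  1  1  2  2  2  2  2  2  2  2
 C  0  1  1  2  3  3  3  3  3  3  3
 C  0  1  1  2  3  4  4  4  4  4  4
 C  0  1  1  2  3  4  5  5  5  5  5
 C  0  1  1  2  3  4  5  6  6  6  6
 A  0  1  2  2  3  4  5  6  6  7  7
 C  0  1  2  2  3  4  5  6  7  7  7
 A  0  1  2  2  3  4  5  6  7  8  8
dp[9][10] = 8. One LCS (by backtracking along matches): AGCCCCCA.

8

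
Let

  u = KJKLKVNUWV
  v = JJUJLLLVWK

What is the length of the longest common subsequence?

Let dp[i][j] be the LCS length of the first i characters of u and the first j characters of v. dp[i][j] = dp[i-1][j-1]+1 when the i-th and j-th characters match, else max(dp[i-1][j], dp[i][j-1]).
    ·  J  J  U  J  L  L  L  V  W  K
 ·  0  0  0  0  0  0  0  0  0  0  0
 K  0  0  0  0  0  0  0  0  0  0  1
 J  0  1  1  1  1  1  1  1  1  1  1
 K  0  1  1  1  1  1  1  1  1  1  2
 L  0  1  1  1  1  2  2  2  2  2  2
 K  0  1  1  1  1  2  2  2  2  2  3
 V  0  1  1  1  1  2  2  2  3  3  3
 N  0  1  1  1  1  2  2  2  3  3  3
 U  0  1  1  2  2  2  2  2  3  3  3
 W  0  1  1  2  2  2  2  2  3  4  4
 V  0  1  1  2  2  2  2  2  3  4  4
dp[10][10] = 4. One LCS (by backtracking along matches): JLVW.

4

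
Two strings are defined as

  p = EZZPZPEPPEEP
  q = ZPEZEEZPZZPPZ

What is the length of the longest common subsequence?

7

Match E [1,3], then Z [2,4], then Z [3,7], then P [4,8], then Z [5,10], then P [6,11], then P [8,12] — 7 characters in the same relative order in both. The LCS DP gives dp[12][13] = 7, so this is optimal.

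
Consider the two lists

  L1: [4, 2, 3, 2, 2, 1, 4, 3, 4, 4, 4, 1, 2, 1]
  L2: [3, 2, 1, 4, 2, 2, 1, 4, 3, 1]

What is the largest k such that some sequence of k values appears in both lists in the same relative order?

7

Match 4 at L1[1]=L2[4], then 2 at L1[4]=L2[5], then 2 at L1[5]=L2[6], then 1 at L1[6]=L2[7], then 4 at L1[7]=L2[8], then 3 at L1[8]=L2[9], then 1 at L1[14]=L2[10] — 7 values in the same relative order in both. dp[14][10] = 7 confirms this is the maximum.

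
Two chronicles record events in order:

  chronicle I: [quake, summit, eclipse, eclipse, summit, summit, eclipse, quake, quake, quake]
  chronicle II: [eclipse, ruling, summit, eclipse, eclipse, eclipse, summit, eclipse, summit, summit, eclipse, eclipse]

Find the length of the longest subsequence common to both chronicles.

One common subsequence of length 6: summit (chronicle I #2, chronicle II #3), then eclipse (chronicle I #3, chronicle II #6), then eclipse (chronicle I #4, chronicle II #8), then summit (chronicle I #5, chronicle II #9), then summit (chronicle I #6, chronicle II #10), then eclipse (chronicle I #7, chronicle II #12). dp[10][12] = 6 confirms this is the maximum.

6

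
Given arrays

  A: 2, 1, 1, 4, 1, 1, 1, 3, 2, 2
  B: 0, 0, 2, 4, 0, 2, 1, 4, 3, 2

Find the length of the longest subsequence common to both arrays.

5

Pick 2 [1,6]; then 1 [3,7]; then 4 [4,8]; then 3 [8,9]; then 2 [10,10]; all 5 values appear in both, in order. dp[10][10] = 5 confirms this is the maximum.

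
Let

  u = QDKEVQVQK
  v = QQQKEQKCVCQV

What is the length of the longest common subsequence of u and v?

6

One common subsequence of length 6: Q [1,3] → K [3,4] → E [4,5] → V [5,9] → Q [6,11] → V [7,12]. Since dp[9][12] = 6, nothing longer is possible.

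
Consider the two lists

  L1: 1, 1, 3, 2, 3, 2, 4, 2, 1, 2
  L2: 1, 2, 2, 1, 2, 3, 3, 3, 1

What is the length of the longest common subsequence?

5

Let dp[i][j] be the LCS length of the first i values of L1 and the first j values of L2. dp[i][j] = dp[i-1][j-1]+1 when the i-th and j-th values match, else max(dp[i-1][j], dp[i][j-1]).
    ·  1  2  2  1  2  3  3  3  1
 ·  0  0  0  0  0  0  0  0  0  0
 1  0  1  1  1  1  1  1  1  1  1
 1  0  1  1  1  2  2  2  2  2  2
 3  0  1  1  1  2  2  3  3  3  3
 2  0  1  2  2  2  3  3  3  3  3
 3  0  1  2  2  2  3  4  4  4  4
 2  0  1  2  3  3  3  4  4  4  4
 4  0  1  2  3  3  3  4  4  4  4
 2  0  1  2  3  3  4  4  4  4  4
 1  0  1  2  3  4  4  4  4  4  5
 2  0  1  2  3  4  5  5  5  5  5
dp[10][9] = 5. One LCS (by backtracking along matches): 1, 1, 3, 3, 1.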